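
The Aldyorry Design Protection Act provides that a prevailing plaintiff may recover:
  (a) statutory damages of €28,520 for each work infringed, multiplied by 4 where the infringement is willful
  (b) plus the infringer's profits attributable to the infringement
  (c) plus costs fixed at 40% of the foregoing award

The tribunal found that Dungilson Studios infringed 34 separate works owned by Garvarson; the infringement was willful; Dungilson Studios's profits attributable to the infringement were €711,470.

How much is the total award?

Statutory damages: 34 × €28,520 = €969,680
Multiplied by 4: 4 × €969,680 = €3,878,720
Combined award: €3,878,720 + €711,470 = €4,590,190
Costs: 40% of €4,590,190 = €1,836,076
Award plus costs: €4,590,190 + €1,836,076 = €6,426,266

€6,426,266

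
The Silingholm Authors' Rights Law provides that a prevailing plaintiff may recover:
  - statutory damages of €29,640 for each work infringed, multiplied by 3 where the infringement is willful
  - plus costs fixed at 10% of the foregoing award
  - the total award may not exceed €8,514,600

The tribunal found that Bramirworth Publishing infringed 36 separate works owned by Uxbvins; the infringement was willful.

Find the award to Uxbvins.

Statutory damages: 36 × €29,640 = €1,067,040
Trebled: 3 × €1,067,040 = €3,201,120
Costs: 10% of €3,201,120 = €320,112
Award plus costs: €3,201,120 + €320,112 = €3,521,232
Cap at €8,514,600: €3,521,232 is within the cap, no reduction.

€3,521,232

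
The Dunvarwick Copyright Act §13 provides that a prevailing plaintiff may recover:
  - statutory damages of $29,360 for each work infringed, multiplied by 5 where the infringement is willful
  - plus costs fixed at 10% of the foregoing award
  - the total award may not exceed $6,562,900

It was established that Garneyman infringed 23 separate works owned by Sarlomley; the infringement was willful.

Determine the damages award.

Statutory damages: 23 × $29,360 = $675,280
Multiplied by 5: 5 × $675,280 = $3,376,400
Costs: 10% of $3,376,400 = $337,640
Award plus costs: $3,376,400 + $337,640 = $3,714,040
Cap at $6,562,900: $3,714,040 is within the cap, no reduction.

$3,714,040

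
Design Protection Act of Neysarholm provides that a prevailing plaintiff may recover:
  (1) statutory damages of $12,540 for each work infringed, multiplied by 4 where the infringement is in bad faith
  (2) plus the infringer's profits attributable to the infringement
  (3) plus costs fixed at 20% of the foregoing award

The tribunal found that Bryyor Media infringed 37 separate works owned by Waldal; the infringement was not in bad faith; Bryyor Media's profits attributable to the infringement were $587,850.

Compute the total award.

Award: $1,262,196

Statutory damages: 37 × $12,540 = $463,980
Infringement not in bad faith: no ×4 enhancement.
Combined award: $463,980 + $587,850 = $1,051,830
Costs: 20% of $1,051,830 = $210,366
Award plus costs: $1,051,830 + $210,366 = $1,262,196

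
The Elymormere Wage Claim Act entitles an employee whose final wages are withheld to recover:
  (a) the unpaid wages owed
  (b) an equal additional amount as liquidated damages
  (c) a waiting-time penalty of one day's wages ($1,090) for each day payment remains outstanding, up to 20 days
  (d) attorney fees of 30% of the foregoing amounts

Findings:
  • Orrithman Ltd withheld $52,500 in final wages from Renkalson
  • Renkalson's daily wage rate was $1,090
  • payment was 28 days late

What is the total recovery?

$164,840

Liquidated damages (equal amount): $52,500
Penalty days: min(28, 20) = 20
Waiting-time penalty: 20 × $1,090 = $21,800
Subtotal: $52,500 + $52,500 + $21,800 = $126,800
Attorney fees: 30% of $126,800 = $38,040
Total award: $126,800 + $38,040 = $164,840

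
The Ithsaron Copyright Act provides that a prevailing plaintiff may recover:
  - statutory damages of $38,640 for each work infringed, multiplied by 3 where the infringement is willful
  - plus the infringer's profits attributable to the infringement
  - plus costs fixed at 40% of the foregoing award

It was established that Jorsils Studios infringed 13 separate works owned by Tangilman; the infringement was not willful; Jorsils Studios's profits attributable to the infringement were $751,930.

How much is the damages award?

Statutory damages: 13 × $38,640 = $502,320
Infringement not willful: no ×3 enhancement.
Combined award: $502,320 + $751,930 = $1,254,250
Costs: 40% of $1,254,250 = $501,700
Award plus costs: $1,254,250 + $501,700 = $1,755,950

$1,755,950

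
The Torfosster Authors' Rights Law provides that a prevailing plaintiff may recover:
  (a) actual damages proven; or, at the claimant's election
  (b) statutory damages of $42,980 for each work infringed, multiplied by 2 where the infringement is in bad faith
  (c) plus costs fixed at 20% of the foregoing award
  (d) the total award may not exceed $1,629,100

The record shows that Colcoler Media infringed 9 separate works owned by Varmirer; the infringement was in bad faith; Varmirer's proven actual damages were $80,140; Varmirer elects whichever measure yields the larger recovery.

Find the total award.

Award: $928,368

Statutory damages: 9 × $42,980 = $386,820
Doubled: 2 × $386,820 = $773,640
Greater of actual damages ($80,140) or enhanced statutory damages ($773,640): $773,640
Costs: 20% of $773,640 = $154,728
Award plus costs: $773,640 + $154,728 = $928,368
Cap at $1,629,100: $928,368 is within the cap, no reduction.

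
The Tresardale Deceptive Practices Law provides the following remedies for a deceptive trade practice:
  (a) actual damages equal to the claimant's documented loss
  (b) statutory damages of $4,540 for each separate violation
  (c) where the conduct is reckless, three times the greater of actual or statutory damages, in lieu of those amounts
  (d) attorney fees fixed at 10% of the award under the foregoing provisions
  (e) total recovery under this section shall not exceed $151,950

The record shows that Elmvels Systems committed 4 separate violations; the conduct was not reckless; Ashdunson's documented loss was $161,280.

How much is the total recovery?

Statutory damages: 4 × $4,540 = $18,160
Conduct not reckless: the in-lieu enhancement does not apply.
Actual plus statutory damages: $161,280 + $18,160 = $179,440
Attorney fees: 10% of $179,440 = $17,944
Total before cap: $179,440 + $17,944 = $197,384
Cap at $151,950: $197,384 exceeds the cap → $151,950

$151,950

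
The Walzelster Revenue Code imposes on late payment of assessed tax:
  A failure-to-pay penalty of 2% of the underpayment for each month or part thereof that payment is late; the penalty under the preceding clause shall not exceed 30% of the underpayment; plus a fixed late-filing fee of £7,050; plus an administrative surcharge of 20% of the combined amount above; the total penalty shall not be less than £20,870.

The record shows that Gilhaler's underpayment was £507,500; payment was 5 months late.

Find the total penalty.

£69,360

Accrued rate: 2% × 5 = 10%, capped at 30% → 10%
Failure-to-pay penalty: 10% of £507,500 = £50,750
Penalty before surcharge: £50,750 + £7,050 = £57,800
Administrative surcharge: 20% of £57,800 = £11,560
Total penalty: £57,800 + £11,560 = £69,360
Minimum £20,870: £69,360 meets the minimum, no increase.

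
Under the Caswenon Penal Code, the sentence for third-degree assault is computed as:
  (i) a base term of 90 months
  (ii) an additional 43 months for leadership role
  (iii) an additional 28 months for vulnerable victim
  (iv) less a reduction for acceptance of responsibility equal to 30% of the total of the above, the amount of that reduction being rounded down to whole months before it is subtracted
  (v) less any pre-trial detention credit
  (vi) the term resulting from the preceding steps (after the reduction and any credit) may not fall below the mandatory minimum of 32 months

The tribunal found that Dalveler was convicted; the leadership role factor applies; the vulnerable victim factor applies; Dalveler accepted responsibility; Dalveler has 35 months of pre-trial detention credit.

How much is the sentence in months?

78 months

Leadership role enhancement: +43 months
Vulnerable victim enhancement: +28 months
Adjusted term: 90 months + 43 months + 28 months = 161 months
Acceptance of responsibility reduction: 30% of 161 months = 48 months (rounded down)
After reduction: 161 − 48 = 113 months
Less pre-trial detention credit: 113 months − 35 months = 78 months
Minimum 32 months: 78 months meets the minimum, no increase.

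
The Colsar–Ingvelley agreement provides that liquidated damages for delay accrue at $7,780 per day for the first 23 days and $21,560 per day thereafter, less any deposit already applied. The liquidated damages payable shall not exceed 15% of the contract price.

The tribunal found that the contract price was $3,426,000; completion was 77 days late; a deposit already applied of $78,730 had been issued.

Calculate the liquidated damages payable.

Liquidated damages: $513,900

First 23 days: 23 × $7,780 = $178,940
Remaining days: (77 − 23) × $21,560 = $1,164,240
Accrued per-day damages: $178,940 + $1,164,240 = $1,343,180
Less deposit already applied: $1,343,180 − $78,730 = $1,264,450
Cap: 15% of $3,426,000 = $513,900
Cap at $513,900: $1,264,450 exceeds the cap → $513,900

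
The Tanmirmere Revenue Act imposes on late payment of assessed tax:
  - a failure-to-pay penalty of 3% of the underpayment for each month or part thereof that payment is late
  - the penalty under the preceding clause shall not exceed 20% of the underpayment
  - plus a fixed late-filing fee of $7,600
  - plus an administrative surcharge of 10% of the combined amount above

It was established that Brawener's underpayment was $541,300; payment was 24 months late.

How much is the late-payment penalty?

Penalty: $127,446

Accrued rate: 3% × 24 = 72%, capped at 20% → 20%
Failure-to-pay penalty: 20% of $541,300 = $108,260
Penalty before surcharge: $108,260 + $7,600 = $115,860
Administrative surcharge: 10% of $115,860 = $11,586
Total penalty: $115,860 + $11,586 = $127,446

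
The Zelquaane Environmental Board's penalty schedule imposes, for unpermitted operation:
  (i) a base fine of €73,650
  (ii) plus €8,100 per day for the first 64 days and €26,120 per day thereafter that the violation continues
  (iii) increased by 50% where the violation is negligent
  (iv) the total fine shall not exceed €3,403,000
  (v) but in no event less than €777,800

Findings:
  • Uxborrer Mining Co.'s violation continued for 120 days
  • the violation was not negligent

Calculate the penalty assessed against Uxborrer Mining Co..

€2,054,770

First 64 days: 64 × €8,100 = €518,400
Remaining days: (120 − 64) × €26,120 = €1,462,720
Per-day component: €518,400 + €1,462,720 = €1,981,120
Base plus per-day: €73,650 + €1,981,120 = €2,054,770
The violation was not negligent: no 50% increase.
Cap at €3,403,000: €2,054,770 is within the cap, no reduction.
Minimum €777,800: €2,054,770 meets the minimum, no increase.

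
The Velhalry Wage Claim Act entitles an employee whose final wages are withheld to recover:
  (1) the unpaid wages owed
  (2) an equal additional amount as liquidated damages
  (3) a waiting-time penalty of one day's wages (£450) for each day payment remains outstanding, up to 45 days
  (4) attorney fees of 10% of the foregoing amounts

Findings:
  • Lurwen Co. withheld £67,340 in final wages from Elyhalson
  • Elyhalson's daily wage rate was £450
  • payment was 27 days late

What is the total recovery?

Total award: £161,513

Liquidated damages (equal amount): £67,340
Penalty days: min(27, 45) = 27
Waiting-time penalty: 27 × £450 = £12,150
Subtotal: £67,340 + £67,340 + £12,150 = £146,830
Attorney fees: 10% of £146,830 = £14,683
Total award: £146,830 + £14,683 = £161,513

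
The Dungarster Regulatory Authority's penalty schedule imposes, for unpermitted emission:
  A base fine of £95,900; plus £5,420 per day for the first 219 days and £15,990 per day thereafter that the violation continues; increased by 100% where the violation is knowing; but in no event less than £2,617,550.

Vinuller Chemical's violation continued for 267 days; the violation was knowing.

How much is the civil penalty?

First 219 days: 219 × £5,420 = £1,186,980
Remaining days: (267 − 219) × £15,990 = £767,520
Per-day component: £1,186,980 + £767,520 = £1,954,500
Base plus per-day: £95,900 + £1,954,500 = £2,050,400
Enhancement: 100% of £2,050,400 = £2,050,400
Enhanced fine: £2,050,400 + £2,050,400 = £4,100,800
Minimum £2,617,550: £4,100,800 meets the minimum, no increase.

£4,100,800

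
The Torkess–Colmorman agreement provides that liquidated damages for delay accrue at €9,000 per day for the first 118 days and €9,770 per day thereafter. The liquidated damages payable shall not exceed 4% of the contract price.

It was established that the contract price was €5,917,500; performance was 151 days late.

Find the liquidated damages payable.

First 118 days: 118 × €9,000 = €1,062,000
Remaining days: (151 − 118) × €9,770 = €322,410
Accrued per-day damages: €1,062,000 + €322,410 = €1,384,410
Cap: 4% of €5,917,500 = €236,700
Cap at €236,700: €1,384,410 exceeds the cap → €236,700

€236,700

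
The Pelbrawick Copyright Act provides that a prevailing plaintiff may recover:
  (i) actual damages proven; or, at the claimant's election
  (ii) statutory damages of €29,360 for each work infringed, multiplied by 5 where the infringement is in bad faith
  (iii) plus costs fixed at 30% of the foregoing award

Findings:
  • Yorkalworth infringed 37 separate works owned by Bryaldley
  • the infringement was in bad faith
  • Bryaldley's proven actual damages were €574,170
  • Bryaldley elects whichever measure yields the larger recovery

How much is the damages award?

Statutory damages: 37 × €29,360 = €1,086,320
Multiplied by 5: 5 × €1,086,320 = €5,431,600
Greater of actual damages (€574,170) or enhanced statutory damages (€5,431,600): €5,431,600
Costs: 30% of €5,431,600 = €1,629,480
Award plus costs: €5,431,600 + €1,629,480 = €7,061,080

€7,061,080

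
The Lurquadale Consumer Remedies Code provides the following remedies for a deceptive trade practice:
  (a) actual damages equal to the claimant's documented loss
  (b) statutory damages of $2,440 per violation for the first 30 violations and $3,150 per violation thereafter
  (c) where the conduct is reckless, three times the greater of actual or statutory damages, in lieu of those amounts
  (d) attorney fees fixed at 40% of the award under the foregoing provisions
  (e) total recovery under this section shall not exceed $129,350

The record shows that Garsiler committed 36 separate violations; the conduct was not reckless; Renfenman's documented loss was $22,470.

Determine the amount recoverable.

First 30 violations: 30 × $2,440 = $73,200
Remaining violations: (36 − 30) × $3,150 = $18,900
Statutory damages: $73,200 + $18,900 = $92,100
Conduct not reckless: the in-lieu enhancement does not apply.
Actual plus statutory damages: $22,470 + $92,100 = $114,570
Attorney fees: 40% of $114,570 = $45,828
Total before cap: $114,570 + $45,828 = $160,398
Cap at $129,350: $160,398 exceeds the cap → $129,350

$129,350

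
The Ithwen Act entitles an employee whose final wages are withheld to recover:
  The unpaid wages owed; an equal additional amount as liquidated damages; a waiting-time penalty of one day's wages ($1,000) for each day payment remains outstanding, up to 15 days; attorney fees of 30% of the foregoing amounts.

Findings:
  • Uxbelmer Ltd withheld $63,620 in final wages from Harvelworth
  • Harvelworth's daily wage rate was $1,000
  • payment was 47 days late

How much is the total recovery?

Liquidated damages (equal amount): $63,620
Penalty days: min(47, 15) = 15
Waiting-time penalty: 15 × $1,000 = $15,000
Subtotal: $63,620 + $63,620 + $15,000 = $142,240
Attorney fees: 30% of $142,240 = $42,672
Total award: $142,240 + $42,672 = $184,912

$184,912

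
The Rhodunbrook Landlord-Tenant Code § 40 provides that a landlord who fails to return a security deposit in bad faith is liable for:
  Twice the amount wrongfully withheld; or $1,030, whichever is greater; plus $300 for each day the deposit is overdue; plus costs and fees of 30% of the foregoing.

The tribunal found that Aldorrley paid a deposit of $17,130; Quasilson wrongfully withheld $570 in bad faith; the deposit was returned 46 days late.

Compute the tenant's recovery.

$19,422

Doubled: 2 × $570 = $1,140
Minimum $1,030: $1,140 meets the minimum, no increase.
Late-return penalty: 46 × $300 = $13,800
Damages plus late penalty: $1,140 + $13,800 = $14,940
Costs and fees: 30% of $14,940 = $4,482
Total recovery: $14,940 + $4,482 = $19,422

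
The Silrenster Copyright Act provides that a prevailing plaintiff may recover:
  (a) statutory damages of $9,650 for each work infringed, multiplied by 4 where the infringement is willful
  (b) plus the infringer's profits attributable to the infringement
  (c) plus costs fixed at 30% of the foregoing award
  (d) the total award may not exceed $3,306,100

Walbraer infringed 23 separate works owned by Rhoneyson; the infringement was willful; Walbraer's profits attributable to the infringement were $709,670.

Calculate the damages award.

Statutory damages: 23 × $9,650 = $221,950
Multiplied by 4: 4 × $221,950 = $887,800
Combined award: $887,800 + $709,670 = $1,597,470
Costs: 30% of $1,597,470 = $479,241
Award plus costs: $1,597,470 + $479,241 = $2,076,711
Cap at $3,306,100: $2,076,711 is within the cap, no reduction.

$2,076,711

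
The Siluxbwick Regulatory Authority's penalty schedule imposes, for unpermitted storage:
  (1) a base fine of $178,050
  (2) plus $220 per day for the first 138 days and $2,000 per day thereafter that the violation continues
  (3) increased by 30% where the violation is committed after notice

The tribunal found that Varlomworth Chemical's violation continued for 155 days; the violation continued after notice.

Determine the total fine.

First 138 days: 138 × $220 = $30,360
Remaining days: (155 − 138) × $2,000 = $34,000
Per-day component: $30,360 + $34,000 = $64,360
Base plus per-day: $178,050 + $64,360 = $242,410
Enhancement: 30% of $242,410 = $72,723
Enhanced fine: $242,410 + $72,723 = $315,133

$315,133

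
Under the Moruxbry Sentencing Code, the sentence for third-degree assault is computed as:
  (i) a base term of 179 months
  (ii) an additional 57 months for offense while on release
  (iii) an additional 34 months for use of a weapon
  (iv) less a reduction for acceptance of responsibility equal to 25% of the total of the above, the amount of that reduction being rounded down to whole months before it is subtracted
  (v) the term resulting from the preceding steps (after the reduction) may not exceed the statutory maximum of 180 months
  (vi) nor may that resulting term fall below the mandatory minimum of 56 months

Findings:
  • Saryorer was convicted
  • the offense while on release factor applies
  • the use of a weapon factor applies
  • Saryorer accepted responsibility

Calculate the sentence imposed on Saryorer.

180 months

Offense while on release enhancement: +57 months
Use of a weapon enhancement: +34 months
Adjusted term: 179 months + 57 months + 34 months = 270 months
Acceptance of responsibility reduction: 25% of 270 months = 67 months (rounded down)
After reduction: 270 − 67 = 203 months
Cap at 180 months: 203 months exceeds the cap → 180 months
Minimum 56 months: 180 months meets the minimum, no increase.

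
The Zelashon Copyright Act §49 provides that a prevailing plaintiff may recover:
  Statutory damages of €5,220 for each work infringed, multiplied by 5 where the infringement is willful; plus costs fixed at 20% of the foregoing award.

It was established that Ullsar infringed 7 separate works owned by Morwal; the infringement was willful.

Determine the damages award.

Statutory damages: 7 × €5,220 = €36,540
Multiplied by 5: 5 × €36,540 = €182,700
Costs: 20% of €182,700 = €36,540
Award plus costs: €182,700 + €36,540 = €219,240

€219,240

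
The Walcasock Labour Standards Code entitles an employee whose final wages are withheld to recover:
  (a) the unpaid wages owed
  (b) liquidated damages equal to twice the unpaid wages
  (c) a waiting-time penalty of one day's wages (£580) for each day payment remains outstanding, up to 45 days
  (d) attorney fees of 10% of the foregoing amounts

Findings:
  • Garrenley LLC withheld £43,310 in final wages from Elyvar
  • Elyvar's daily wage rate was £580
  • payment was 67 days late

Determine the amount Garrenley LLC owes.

£171,633

Doubled: 2 × £43,310 = £86,620
Penalty days: min(67, 45) = 45
Waiting-time penalty: 45 × £580 = £26,100
Subtotal: £43,310 + £86,620 + £26,100 = £156,030
Attorney fees: 10% of £156,030 = £15,603
Total award: £156,030 + £15,603 = £171,633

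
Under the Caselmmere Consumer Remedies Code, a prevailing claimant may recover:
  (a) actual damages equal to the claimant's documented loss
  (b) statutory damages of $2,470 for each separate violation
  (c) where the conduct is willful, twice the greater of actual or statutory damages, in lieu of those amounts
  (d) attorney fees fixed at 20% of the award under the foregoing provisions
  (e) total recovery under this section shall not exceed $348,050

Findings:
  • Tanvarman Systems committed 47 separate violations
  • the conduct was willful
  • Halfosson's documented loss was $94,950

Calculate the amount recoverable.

$278,616

Statutory damages: 47 × $2,470 = $116,090
Greater of actual damages ($94,950) or statutory damages ($116,090): $116,090
Doubled: 2 × $116,090 = $232,180
Attorney fees: 20% of $232,180 = $46,436
Total before cap: $232,180 + $46,436 = $278,616
Cap at $348,050: $278,616 is within the cap, no reduction.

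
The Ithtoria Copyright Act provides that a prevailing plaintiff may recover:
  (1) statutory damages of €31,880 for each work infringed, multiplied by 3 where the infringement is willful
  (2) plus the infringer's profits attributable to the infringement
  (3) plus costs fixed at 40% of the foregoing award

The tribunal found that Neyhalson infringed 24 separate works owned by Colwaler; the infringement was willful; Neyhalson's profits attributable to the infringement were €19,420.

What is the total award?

€3,240,692

Statutory damages: 24 × €31,880 = €765,120
Trebled: 3 × €765,120 = €2,295,360
Combined award: €2,295,360 + €19,420 = €2,314,780
Costs: 40% of €2,314,780 = €925,912
Award plus costs: €2,314,780 + €925,912 = €3,240,692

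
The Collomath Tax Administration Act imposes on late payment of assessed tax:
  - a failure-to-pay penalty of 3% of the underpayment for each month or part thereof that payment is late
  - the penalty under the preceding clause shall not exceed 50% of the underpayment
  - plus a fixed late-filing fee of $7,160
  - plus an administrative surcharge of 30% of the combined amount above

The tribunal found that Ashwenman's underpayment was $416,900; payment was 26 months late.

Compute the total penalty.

Accrued rate: 3% × 26 = 78%, capped at 50% → 50%
Failure-to-pay penalty: 50% of $416,900 = $208,450
Penalty before surcharge: $208,450 + $7,160 = $215,610
Administrative surcharge: 30% of $215,610 = $64,683
Total penalty: $215,610 + $64,683 = $280,293

Penalty: $280,293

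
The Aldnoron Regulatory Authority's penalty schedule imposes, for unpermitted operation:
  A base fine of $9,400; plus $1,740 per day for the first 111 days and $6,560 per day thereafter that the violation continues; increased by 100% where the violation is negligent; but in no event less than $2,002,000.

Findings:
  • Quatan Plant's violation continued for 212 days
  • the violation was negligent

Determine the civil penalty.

$2,002,000

First 111 days: 111 × $1,740 = $193,140
Remaining days: (212 − 111) × $6,560 = $662,560
Per-day component: $193,140 + $662,560 = $855,700
Base plus per-day: $9,400 + $855,700 = $865,100
Enhancement: 100% of $865,100 = $865,100
Enhanced fine: $865,100 + $865,100 = $1,730,200
Minimum $2,002,000: $1,730,200 is below the minimum → $2,002,000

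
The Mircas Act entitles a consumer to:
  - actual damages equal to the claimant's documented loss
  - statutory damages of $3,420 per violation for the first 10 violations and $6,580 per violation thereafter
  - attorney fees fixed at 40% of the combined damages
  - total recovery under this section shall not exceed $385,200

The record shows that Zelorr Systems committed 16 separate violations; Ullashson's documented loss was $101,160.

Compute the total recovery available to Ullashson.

First 10 violations: 10 × $3,420 = $34,200
Remaining violations: (16 − 10) × $6,580 = $39,480
Statutory damages: $34,200 + $39,480 = $73,680
Combined damages: $101,160 + $73,680 = $174,840
Attorney fees: 40% of $174,840 = $69,936
Total before cap: $174,840 + $69,936 = $244,776
Cap at $385,200: $244,776 is within the cap, no reduction.

Total recovery: $244,776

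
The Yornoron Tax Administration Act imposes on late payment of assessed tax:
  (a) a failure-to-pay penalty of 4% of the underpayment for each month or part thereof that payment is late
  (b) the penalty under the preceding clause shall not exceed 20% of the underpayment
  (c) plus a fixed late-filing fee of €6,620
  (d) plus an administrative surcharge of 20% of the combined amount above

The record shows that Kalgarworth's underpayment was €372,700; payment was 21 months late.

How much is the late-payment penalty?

€97,392

Accrued rate: 4% × 21 = 84%, capped at 20% → 20%
Failure-to-pay penalty: 20% of €372,700 = €74,540
Penalty before surcharge: €74,540 + €6,620 = €81,160
Administrative surcharge: 20% of €81,160 = €16,232
Total penalty: €81,160 + €16,232 = €97,392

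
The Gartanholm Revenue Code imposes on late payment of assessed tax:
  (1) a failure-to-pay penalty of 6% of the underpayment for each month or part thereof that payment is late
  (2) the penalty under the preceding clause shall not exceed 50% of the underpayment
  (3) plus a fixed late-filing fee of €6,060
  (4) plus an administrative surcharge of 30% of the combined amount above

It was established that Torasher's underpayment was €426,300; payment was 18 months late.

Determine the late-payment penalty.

€284,973

Accrued rate: 6% × 18 = 108%, capped at 50% → 50%
Failure-to-pay penalty: 50% of €426,300 = €213,150
Penalty before surcharge: €213,150 + €6,060 = €219,210
Administrative surcharge: 30% of €219,210 = €65,763
Total penalty: €219,210 + €65,763 = €284,973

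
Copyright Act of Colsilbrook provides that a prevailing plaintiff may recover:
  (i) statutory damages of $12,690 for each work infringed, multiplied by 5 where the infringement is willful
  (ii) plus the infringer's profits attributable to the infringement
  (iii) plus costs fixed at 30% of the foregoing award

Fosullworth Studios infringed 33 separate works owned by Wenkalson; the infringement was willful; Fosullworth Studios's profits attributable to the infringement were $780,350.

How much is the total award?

Statutory damages: 33 × $12,690 = $418,770
Multiplied by 5: 5 × $418,770 = $2,093,850
Combined award: $2,093,850 + $780,350 = $2,874,200
Costs: 30% of $2,874,200 = $862,260
Award plus costs: $2,874,200 + $862,260 = $3,736,460

$3,736,460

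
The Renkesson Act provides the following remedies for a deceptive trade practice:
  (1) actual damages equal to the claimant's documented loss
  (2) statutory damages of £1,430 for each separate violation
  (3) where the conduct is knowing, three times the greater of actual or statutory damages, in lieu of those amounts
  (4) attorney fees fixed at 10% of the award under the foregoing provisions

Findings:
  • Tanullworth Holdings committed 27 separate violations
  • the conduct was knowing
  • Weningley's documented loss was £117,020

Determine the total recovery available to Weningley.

Statutory damages: 27 × £1,430 = £38,610
Greater of actual damages (£117,020) or statutory damages (£38,610): £117,020
Trebled: 3 × £117,020 = £351,060
Attorney fees: 10% of £351,060 = £35,106
Total recovery: £351,060 + £35,106 = £386,166

£386,166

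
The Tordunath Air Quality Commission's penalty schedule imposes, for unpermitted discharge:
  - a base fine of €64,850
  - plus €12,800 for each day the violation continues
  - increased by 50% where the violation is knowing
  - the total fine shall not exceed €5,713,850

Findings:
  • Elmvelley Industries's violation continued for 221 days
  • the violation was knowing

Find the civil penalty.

€4,340,475

Per-day component: 221 × €12,800 = €2,828,800
Base plus per-day: €64,850 + €2,828,800 = €2,893,650
Enhancement: 50% of €2,893,650 = €1,446,825
Enhanced fine: €2,893,650 + €1,446,825 = €4,340,475
Cap at €5,713,850: €4,340,475 is within the cap, no reduction.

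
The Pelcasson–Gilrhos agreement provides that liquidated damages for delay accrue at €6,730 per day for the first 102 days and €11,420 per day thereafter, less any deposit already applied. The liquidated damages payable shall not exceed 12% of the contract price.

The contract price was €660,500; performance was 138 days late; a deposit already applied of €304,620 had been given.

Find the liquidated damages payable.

First 102 days: 102 × €6,730 = €686,460
Remaining days: (138 − 102) × €11,420 = €411,120
Accrued per-day damages: €686,460 + €411,120 = €1,097,580
Less deposit already applied: €1,097,580 − €304,620 = €792,960
Cap: 12% of €660,500 = €79,260
Cap at €79,260: €792,960 exceeds the cap → €79,260

€79,260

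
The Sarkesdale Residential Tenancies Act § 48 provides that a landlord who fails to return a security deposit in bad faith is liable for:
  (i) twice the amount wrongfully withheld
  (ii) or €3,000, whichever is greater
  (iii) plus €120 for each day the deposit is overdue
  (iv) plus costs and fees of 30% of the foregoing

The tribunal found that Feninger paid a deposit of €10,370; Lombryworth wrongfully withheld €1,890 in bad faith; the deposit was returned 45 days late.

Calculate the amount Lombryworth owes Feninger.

€11,934

Doubled: 2 × €1,890 = €3,780
Minimum €3,000: €3,780 meets the minimum, no increase.
Late-return penalty: 45 × €120 = €5,400
Damages plus late penalty: €3,780 + €5,400 = €9,180
Costs and fees: 30% of €9,180 = €2,754
Total recovery: €9,180 + €2,754 = €11,934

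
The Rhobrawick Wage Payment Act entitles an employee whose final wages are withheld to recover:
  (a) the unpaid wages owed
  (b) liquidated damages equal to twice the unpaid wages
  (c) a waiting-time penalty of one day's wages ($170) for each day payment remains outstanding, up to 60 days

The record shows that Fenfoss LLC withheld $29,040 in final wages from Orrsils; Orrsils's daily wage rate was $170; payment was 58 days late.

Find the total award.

Doubled: 2 × $29,040 = $58,080
Penalty days: min(58, 60) = 58
Waiting-time penalty: 58 × $170 = $9,860
Total award: $29,040 + $58,080 + $9,860 = $96,980

Total award: $96,980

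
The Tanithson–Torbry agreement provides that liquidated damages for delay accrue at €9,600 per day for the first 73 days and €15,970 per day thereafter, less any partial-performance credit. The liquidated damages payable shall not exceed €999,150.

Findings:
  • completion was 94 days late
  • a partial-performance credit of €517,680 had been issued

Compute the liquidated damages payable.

Liquidated damages: €518,490

First 73 days: 73 × €9,600 = €700,800
Remaining days: (94 − 73) × €15,970 = €335,370
Accrued per-day damages: €700,800 + €335,370 = €1,036,170
Less partial-performance credit: €1,036,170 − €517,680 = €518,490
Cap at €999,150: €518,490 is within the cap, no reduction.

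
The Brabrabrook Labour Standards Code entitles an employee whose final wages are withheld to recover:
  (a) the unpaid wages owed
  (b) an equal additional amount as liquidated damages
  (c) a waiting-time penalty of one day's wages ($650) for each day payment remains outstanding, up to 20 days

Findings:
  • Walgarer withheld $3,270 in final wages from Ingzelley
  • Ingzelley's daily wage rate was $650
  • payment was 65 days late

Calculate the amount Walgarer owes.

Liquidated damages (equal amount): $3,270
Penalty days: min(65, 20) = 20
Waiting-time penalty: 20 × $650 = $13,000
Total award: $3,270 + $3,270 + $13,000 = $19,540

Total award: $19,540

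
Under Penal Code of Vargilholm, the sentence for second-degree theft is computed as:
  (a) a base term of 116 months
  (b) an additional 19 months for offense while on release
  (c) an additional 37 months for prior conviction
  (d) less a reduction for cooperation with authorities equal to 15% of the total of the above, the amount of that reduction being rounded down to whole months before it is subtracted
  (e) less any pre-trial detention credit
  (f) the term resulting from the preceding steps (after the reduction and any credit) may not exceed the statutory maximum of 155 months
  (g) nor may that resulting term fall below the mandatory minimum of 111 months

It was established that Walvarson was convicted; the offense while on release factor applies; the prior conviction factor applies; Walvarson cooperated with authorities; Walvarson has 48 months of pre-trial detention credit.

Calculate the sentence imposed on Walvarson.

Offense while on release enhancement: +19 months
Prior conviction enhancement: +37 months
Adjusted term: 116 months + 19 months + 37 months = 172 months
Cooperation with authorities reduction: 15% of 172 months = 25 months (rounded down)
After reduction: 172 − 25 = 147 months
Less pre-trial detention credit: 147 months − 48 months = 99 months
Cap at 155 months: 99 months is within the cap, no reduction.
Minimum 111 months: 99 months is below the minimum → 111 months

111 months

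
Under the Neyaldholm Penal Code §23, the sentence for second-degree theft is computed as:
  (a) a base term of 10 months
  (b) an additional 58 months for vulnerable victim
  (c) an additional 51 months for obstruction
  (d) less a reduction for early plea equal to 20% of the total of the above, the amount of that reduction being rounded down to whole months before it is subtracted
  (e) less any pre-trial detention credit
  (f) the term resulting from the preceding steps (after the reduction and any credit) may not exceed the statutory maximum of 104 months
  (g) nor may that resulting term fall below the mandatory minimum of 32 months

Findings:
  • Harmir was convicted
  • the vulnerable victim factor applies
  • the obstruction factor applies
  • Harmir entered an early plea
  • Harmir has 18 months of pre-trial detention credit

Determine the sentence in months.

Vulnerable victim enhancement: +58 months
Obstruction enhancement: +51 months
Adjusted term: 10 months + 58 months + 51 months = 119 months
Early plea reduction: 20% of 119 months = 23 months (rounded down)
After reduction: 119 − 23 = 96 months
Less pre-trial detention credit: 96 months − 18 months = 78 months
Cap at 104 months: 78 months is within the cap, no reduction.
Minimum 32 months: 78 months meets the minimum, no increase.

Sentence: 78 months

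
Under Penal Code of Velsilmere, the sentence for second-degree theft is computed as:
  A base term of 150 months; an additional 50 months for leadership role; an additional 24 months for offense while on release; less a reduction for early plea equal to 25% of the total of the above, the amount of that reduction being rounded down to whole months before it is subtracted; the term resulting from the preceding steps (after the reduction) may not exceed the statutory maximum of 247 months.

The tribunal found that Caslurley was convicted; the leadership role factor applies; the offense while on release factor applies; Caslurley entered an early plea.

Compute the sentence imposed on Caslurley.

Leadership role enhancement: +50 months
Offense while on release enhancement: +24 months
Adjusted term: 150 months + 50 months + 24 months = 224 months
Early plea reduction: 25% of 224 months = 56 months (rounded down)
After reduction: 224 − 56 = 168 months
Cap at 247 months: 168 months is within the cap, no reduction.

168 months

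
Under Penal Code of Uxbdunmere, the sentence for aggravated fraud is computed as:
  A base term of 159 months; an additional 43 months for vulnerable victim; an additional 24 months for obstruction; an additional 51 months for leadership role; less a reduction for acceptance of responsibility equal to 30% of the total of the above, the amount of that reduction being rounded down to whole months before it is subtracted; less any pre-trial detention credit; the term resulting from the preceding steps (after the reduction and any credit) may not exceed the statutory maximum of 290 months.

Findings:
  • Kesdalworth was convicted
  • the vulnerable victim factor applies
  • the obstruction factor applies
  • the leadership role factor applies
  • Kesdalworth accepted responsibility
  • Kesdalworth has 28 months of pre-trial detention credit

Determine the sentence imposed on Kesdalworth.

Vulnerable victim enhancement: +43 months
Obstruction enhancement: +24 months
Leadership role enhancement: +51 months
Adjusted term: 159 months + 43 months + 24 months + 51 months = 277 months
Acceptance of responsibility reduction: 30% of 277 months = 83 months (rounded down)
After reduction: 277 − 83 = 194 months
Less pre-trial detention credit: 194 months − 28 months = 166 months
Cap at 290 months: 166 months is within the cap, no reduction.

166 months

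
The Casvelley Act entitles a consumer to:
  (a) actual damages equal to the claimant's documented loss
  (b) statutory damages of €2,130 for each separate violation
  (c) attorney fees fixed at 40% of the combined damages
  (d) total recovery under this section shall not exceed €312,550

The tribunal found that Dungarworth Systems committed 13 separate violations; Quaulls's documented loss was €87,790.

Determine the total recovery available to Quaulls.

Statutory damages: 13 × €2,130 = €27,690
Combined damages: €87,790 + €27,690 = €115,480
Attorney fees: 40% of €115,480 = €46,192
Total before cap: €115,480 + €46,192 = €161,672
Cap at €312,550: €161,672 is within the cap, no reduction.

Total recovery: €161,672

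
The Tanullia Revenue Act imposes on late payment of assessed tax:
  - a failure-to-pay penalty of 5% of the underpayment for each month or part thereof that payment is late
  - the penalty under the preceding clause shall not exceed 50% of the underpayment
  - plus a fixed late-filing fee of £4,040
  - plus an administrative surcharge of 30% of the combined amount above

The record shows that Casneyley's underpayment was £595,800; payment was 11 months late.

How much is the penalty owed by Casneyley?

Accrued rate: 5% × 11 = 55%, capped at 50% → 50%
Failure-to-pay penalty: 50% of £595,800 = £297,900
Penalty before surcharge: £297,900 + £4,040 = £301,940
Administrative surcharge: 30% of £301,940 = £90,582
Total penalty: £301,940 + £90,582 = £392,522

£392,522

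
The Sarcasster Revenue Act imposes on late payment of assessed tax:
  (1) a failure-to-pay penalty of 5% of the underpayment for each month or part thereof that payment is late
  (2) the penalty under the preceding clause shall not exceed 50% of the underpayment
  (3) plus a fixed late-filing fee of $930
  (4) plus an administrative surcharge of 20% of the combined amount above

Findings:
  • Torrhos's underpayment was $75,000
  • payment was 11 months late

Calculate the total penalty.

Penalty: $46,116

Accrued rate: 5% × 11 = 55%, capped at 50% → 50%
Failure-to-pay penalty: 50% of $75,000 = $37,500
Penalty before surcharge: $37,500 + $930 = $38,430
Administrative surcharge: 20% of $38,430 = $7,686
Total penalty: $38,430 + $7,686 = $46,116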